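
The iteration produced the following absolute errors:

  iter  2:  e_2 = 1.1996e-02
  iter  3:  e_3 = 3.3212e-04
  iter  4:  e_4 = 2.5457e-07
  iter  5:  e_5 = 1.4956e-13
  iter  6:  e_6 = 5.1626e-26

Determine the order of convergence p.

Consecutive ratios: e_6/e_5 = 5.1626e-26/1.4956e-13 = 3.45186e-13, e_5/e_4 = 1.4956e-13/2.5457e-07 = 5.875e-07.
p ≈ ln(3.45186e-13)/ln(5.875e-07) = -28.6947/-14.3474 ≈ 2.00.
So the convergence is quadratic (order 2).

2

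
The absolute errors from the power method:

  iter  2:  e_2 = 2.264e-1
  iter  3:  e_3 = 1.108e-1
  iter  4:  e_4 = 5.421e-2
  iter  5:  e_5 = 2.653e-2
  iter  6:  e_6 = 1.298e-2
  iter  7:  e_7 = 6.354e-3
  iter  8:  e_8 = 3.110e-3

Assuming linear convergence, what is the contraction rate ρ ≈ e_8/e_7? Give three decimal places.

ρ ≈ e_8/e_7 = 3.110e-3/6.354e-3 = 0.48946

0.489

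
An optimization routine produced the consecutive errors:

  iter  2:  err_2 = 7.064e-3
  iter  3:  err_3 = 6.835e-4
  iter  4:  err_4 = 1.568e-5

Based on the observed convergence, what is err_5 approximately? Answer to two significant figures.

First estimate the order: p ≈ ln(err_4/err_3) / ln(err_3/err_2) = ln(1.568e-5/6.835e-4)/ln(6.835e-4/7.064e-3) = ln(0.0229407)/ln(0.0967582) ≈ 1.6163.
Then err_5 ≈ err_4·(err_4/err_3)^p = 1.568e-5·(0.0229407)^1.6163 = 1.568e-5·0.00224 ≈ 3.512e-08.

3.5e-8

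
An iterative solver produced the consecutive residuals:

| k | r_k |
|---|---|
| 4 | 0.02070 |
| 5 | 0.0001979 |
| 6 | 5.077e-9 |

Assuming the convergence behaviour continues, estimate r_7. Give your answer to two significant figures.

1.9e-19

First estimate the order: p ≈ ln(r_6/r_5) / ln(r_5/r_4) = ln(5.077e-9/0.0001979)/ln(0.0001979/0.02070) = ln(2.56544e-05)/ln(0.00956039) ≈ 2.2732.
Then r_7 ≈ r_6·(r_6/r_5)^p = 5.077e-9·(2.56544e-05)^2.2732 = 5.077e-9·3.66528e-11 ≈ 1.861e-19.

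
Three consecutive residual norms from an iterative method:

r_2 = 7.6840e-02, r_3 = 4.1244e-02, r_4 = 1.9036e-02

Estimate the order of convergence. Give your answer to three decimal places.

1.243

p ≈ ln(r_4/r_3) / ln(r_3/r_2)
  = ln(1.9036e-02/4.1244e-02) / ln(4.1244e-02/7.6840e-02)
  = ln(0.461546) / ln(0.536752)
  = -0.773174 / -0.622219 ≈ 1.242608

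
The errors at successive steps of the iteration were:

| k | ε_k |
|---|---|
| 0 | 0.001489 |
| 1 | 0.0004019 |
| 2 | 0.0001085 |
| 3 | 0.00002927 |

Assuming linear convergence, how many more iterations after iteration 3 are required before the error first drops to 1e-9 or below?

Rate ρ ≈ ε_3/ε_2 = 0.00002927/0.0001085 = 0.2698.
After j more steps, ε_{3+j} ≈ 0.00002927·ρ^j; need ρ^j ≤ 1e-9/0.00002927 = 3.41647e-05.
j ≥ ln(3.41647e-05)/ln(0.2698) = -10.2843/-1.31007 = 7.850.
So 8 more iterations are needed.

8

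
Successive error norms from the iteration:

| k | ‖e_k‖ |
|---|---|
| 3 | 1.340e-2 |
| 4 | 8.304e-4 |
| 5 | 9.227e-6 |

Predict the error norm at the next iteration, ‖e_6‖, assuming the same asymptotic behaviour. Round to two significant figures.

First estimate the order: p ≈ ln(‖e_5‖/‖e_4‖) / ln(‖e_4‖/‖e_3‖) = ln(9.227e-6/8.304e-4)/ln(8.304e-4/1.340e-2) = ln(0.0111115)/ln(0.0619701) ≈ 1.6180.
Then ‖e_6‖ ≈ ‖e_5‖·(‖e_5‖/‖e_4‖)^p = 9.227e-6·(0.0111115)^1.6180 = 9.227e-6·0.000688748 ≈ 6.355e-09.

6.4e-9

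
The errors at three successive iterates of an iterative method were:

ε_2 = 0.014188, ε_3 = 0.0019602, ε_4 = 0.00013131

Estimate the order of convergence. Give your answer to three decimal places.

p ≈ ln(ε_4/ε_3) / ln(ε_3/ε_2)
  = ln(0.00013131/0.0019602) / ln(0.0019602/0.014188)
  = ln(0.0669881) / ln(0.138159)
  = -2.703240 / -1.979350 ≈ 1.365721

1.366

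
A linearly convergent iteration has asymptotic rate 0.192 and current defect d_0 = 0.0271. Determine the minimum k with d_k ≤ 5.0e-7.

After k steps, d_k ≈ 0.0271·0.192^k.
Need 0.192^k ≤ 5.0e-7/0.0271 = 1.84502e-05.
k ≥ ln(1.84502e-05)/ln(0.192) = -10.9004/-1.65026 = 6.605.
Smallest integer k = 7.

7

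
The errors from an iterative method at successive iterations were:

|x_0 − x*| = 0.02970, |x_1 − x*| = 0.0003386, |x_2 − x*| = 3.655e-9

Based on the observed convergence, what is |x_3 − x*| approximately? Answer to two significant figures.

First estimate the order: p ≈ ln(|x_2 − x*|/|x_1 − x*|) / ln(|x_1 − x*|/|x_0 − x*|) = ln(3.655e-9/0.0003386)/ln(0.0003386/0.02970) = ln(1.07944e-05)/ln(0.0114007) ≈ 2.5562.
Then |x_3 − x*| ≈ |x_2 − x*|·(|x_2 − x*|/|x_1 − x*|)^p = 3.655e-9·(1.07944e-05)^2.5562 = 3.655e-9·2.01308e-13 ≈ 7.358e-22.

7.4e-22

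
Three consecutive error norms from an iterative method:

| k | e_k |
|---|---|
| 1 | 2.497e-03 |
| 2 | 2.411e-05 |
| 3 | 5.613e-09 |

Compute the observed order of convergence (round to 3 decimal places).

p ≈ ln(e_3/e_2) / ln(e_2/e_1)
  = ln(5.613e-09/2.411e-05) / ln(2.411e-05/2.497e-03)
  = ln(0.000232808) / ln(0.00965559)
  = -8.365296 / -4.640218 ≈ 1.802781

1.803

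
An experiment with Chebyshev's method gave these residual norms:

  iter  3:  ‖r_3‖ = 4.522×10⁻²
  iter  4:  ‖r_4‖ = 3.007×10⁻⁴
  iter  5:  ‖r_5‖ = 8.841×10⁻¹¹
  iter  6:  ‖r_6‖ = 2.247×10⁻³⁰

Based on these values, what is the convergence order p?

Consecutive ratios: ‖r_6‖/‖r_5‖ = 2.247×10⁻³⁰/8.841×10⁻¹¹ = 2.54157e-20, ‖r_5‖/‖r_4‖ = 8.841×10⁻¹¹/3.007×10⁻⁴ = 2.94014e-07.
p ≈ ln(2.54157e-20)/ln(2.94014e-07) = -45.1189/-15.0396 ≈ 3.00.
So the convergence is cubic (order 3).

3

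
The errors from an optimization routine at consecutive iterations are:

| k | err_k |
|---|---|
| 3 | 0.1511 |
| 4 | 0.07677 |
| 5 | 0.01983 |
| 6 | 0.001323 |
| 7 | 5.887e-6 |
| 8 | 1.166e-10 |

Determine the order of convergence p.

2

Consecutive ratios: err_8/err_7 = 1.166e-10/5.887e-6 = 1.98064e-05, err_7/err_6 = 5.887e-6/0.001323 = 0.00444974.
p ≈ ln(1.98064e-05)/ln(0.00444974) = -10.8295/-5.4149 ≈ 2.00.
So the convergence is quadratic (order 2).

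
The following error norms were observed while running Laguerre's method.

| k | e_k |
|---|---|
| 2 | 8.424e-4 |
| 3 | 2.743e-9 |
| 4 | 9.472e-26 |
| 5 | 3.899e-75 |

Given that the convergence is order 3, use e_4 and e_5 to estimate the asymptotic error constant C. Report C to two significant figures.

4.6

C ≈ e_5 / e_4^3
  = 3.899e-75 / (9.472e-26)^3
  = 3.899e-75 / 8.49816e-76 ≈ 4.5881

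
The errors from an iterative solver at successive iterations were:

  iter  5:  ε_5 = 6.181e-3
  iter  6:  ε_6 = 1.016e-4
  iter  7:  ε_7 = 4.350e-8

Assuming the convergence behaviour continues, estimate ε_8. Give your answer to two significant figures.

1.9e-14

First estimate the order: p ≈ ln(ε_7/ε_6) / ln(ε_6/ε_5) = ln(4.350e-8/1.016e-4)/ln(1.016e-4/6.181e-3) = ln(0.00042815)/ln(0.0164375) ≈ 1.8879.
Then ε_8 ≈ ε_7·(ε_7/ε_6)^p = 4.350e-8·(0.00042815)^1.8879 = 4.350e-8·4.37311e-07 ≈ 1.902e-14.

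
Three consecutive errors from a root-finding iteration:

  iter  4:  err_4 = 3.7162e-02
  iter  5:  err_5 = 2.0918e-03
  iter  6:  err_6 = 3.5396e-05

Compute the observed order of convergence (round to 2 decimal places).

p ≈ ln(err_6/err_5) / ln(err_5/err_4)
  = ln(3.5396e-05/2.0918e-03) / ln(2.0918e-03/3.7162e-02)
  = ln(0.0169213) / ln(0.0562887)
  = -4.07918 / -2.87726 ≈ 1.41773

1.42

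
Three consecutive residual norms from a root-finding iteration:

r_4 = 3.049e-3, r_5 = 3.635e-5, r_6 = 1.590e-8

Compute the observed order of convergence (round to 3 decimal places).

p ≈ ln(r_6/r_5) / ln(r_5/r_4)
  = ln(1.590e-8/3.635e-5) / ln(3.635e-5/3.049e-3)
  = ln(0.000437414) / ln(0.0119219)
  = -7.734630 / -4.429378 ≈ 1.746211

1.746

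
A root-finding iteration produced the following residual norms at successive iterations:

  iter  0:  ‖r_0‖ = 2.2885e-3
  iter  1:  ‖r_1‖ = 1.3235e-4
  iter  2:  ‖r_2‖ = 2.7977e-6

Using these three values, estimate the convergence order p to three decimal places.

1.353

p ≈ ln(‖r_2‖/‖r_1‖) / ln(‖r_1‖/‖r_0‖)
  = ln(2.7977e-6/1.3235e-4) / ln(1.3235e-4/2.2885e-3)
  = ln(0.0211386) / ln(0.0578326)
  = -3.856655 / -2.850203 ≈ 1.353116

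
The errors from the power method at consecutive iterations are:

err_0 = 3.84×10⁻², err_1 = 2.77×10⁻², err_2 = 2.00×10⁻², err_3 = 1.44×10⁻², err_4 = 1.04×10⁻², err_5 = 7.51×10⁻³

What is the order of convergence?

1

Consecutive ratios: err_5/err_4 = 7.51×10⁻³/1.04×10⁻² = 0.722115, err_4/err_3 = 1.04×10⁻²/1.44×10⁻² = 0.722222.
p ≈ ln(0.722115)/ln(0.722222) = -0.3256/-0.3254 ≈ 1.00.
So the convergence is linear (order 1).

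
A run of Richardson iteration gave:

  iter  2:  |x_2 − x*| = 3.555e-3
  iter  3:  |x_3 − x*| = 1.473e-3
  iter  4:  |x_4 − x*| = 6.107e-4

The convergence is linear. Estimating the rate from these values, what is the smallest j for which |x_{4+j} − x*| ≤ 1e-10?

Rate ρ ≈ |x_4 − x*|/|x_3 − x*| = 6.107e-4/1.473e-3 = 0.4146.
After j more steps, |x_{4+j} − x*| ≈ 6.107e-4·ρ^j; need ρ^j ≤ 1e-10/6.107e-4 = 1.63747e-07.
j ≥ ln(1.63747e-07)/ln(0.4146) = -15.6249/-0.88044 = 17.747.
So 18 more iterations are needed.

18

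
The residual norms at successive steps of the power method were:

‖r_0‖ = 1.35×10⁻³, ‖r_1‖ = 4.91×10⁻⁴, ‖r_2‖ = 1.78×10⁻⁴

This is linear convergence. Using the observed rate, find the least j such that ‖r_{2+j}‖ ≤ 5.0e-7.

6

Rate ρ ≈ ‖r_2‖/‖r_1‖ = 1.78×10⁻⁴/4.91×10⁻⁴ = 0.3625.
After j more steps, ‖r_{2+j}‖ ≈ 1.78×10⁻⁴·ρ^j; need ρ^j ≤ 5.0e-7/1.78×10⁻⁴ = 0.00280899.
j ≥ ln(0.00280899)/ln(0.3625) = -5.8749/-1.01473 = 5.790.
So 6 more iterations are needed.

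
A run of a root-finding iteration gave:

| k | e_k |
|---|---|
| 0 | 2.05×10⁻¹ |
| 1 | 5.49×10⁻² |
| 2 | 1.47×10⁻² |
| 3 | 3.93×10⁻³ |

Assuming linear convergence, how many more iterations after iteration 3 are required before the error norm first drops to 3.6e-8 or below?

Rate ρ ≈ e_3/e_2 = 3.93×10⁻³/1.47×10⁻² = 0.2673.
After j more steps, e_{3+j} ≈ 3.93×10⁻³·ρ^j; need ρ^j ≤ 3.6e-8/3.93×10⁻³ = 9.16031e-06.
j ≥ ln(9.16031e-06)/ln(0.2673) = -11.6006/-1.31938 = 8.792.
So 9 more iterations are needed.

9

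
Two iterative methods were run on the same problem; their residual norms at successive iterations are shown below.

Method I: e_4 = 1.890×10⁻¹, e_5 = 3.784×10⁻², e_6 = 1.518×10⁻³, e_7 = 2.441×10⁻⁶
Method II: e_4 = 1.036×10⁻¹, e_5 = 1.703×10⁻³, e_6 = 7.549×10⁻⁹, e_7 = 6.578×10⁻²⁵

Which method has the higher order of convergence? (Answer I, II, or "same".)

Method I: p ≈ ln(2.441×10⁻⁶/1.518×10⁻³)/ln(1.518×10⁻³/3.784×10⁻²) ≈ 2.00.
Method II: p ≈ ln(6.578×10⁻²⁵/7.549×10⁻⁹)/ln(7.549×10⁻⁹/1.703×10⁻³) ≈ 3.00.
Method II has the higher order (≈3.0 vs ≈2.0).

II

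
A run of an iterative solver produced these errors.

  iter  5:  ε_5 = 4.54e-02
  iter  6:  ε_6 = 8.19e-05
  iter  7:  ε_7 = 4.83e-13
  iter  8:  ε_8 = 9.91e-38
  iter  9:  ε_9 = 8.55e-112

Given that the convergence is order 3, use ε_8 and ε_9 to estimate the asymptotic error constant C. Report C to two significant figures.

C ≈ ε_9 / ε_8^3
  = 8.55e-112 / (9.91e-38)^3
  = 8.55e-112 / 9.73242e-112 ≈ 0.87851

0.88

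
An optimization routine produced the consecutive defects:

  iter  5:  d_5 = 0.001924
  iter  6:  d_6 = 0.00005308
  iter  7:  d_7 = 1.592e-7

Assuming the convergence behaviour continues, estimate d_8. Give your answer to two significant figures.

First estimate the order: p ≈ ln(d_7/d_6) / ln(d_6/d_5) = ln(1.592e-7/0.00005308)/ln(0.00005308/0.001924) = ln(0.00299925)/ln(0.0275884) ≈ 1.6181.
Then d_8 ≈ d_7·(d_7/d_6)^p = 1.592e-7·(0.00299925)^1.6181 = 1.592e-7·8.27093e-05 ≈ 1.317e-11.

1.3e-11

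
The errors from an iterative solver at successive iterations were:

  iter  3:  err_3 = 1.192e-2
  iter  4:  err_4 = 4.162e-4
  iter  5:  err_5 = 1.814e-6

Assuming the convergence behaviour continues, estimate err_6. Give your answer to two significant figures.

2.7e-10

First estimate the order: p ≈ ln(err_5/err_4) / ln(err_4/err_3) = ln(1.814e-6/4.162e-4)/ln(4.162e-4/1.192e-2) = ln(0.00435848)/ln(0.0349161) ≈ 1.6203.
Then err_6 ≈ err_5·(err_5/err_4)^p = 1.814e-6·(0.00435848)^1.6203 = 1.814e-6·0.000149629 ≈ 2.714e-10.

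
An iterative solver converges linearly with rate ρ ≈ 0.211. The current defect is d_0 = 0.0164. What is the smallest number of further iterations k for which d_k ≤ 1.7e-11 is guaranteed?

After k steps, d_k ≈ 0.0164·0.211^k.
Need 0.211^k ≤ 1.7e-11/0.0164 = 1.03659e-09.
k ≥ ln(1.03659e-09)/ln(0.211) = -20.6873/-1.55590 = 13.296.
Smallest integer k = 14.

14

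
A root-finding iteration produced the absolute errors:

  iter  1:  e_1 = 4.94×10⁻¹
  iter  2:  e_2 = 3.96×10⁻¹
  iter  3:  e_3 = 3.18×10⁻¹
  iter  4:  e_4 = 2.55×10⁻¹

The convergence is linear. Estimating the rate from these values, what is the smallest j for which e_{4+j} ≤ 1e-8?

78

Rate ρ ≈ e_4/e_3 = 2.55×10⁻¹/3.18×10⁻¹ = 0.8019.
After j more steps, e_{4+j} ≈ 2.55×10⁻¹·ρ^j; need ρ^j ≤ 1e-8/2.55×10⁻¹ = 3.92157e-08.
j ≥ ln(3.92157e-08)/ln(0.8019) = -17.0542/-0.22077 = 77.249.
So 78 more iterations are needed.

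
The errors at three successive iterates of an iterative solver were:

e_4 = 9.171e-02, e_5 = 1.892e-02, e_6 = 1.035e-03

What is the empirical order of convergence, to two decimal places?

1.84

p ≈ ln(e_6/e_5) / ln(e_5/e_4)
  = ln(1.035e-03/1.892e-02) / ln(1.892e-02/9.171e-02)
  = ln(0.054704) / ln(0.206302)
  = -2.90582 / -1.57841 ≈ 1.84098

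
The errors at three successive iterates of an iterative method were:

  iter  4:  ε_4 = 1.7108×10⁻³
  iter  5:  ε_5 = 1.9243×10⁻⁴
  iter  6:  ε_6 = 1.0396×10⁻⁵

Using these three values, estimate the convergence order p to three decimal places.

p ≈ ln(ε_6/ε_5) / ln(ε_5/ε_4)
  = ln(1.0396×10⁻⁵/1.9243×10⁻⁴) / ln(1.9243×10⁻⁴/1.7108×10⁻³)
  = ln(0.0540248) / ln(0.11248)
  = -2.918312 / -2.184980 ≈ 1.335624

1.336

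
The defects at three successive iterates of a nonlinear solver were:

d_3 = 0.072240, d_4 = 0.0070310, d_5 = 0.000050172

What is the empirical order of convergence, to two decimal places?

2.12

p ≈ ln(d_5/d_4) / ln(d_4/d_3)
  = ln(0.000050172/0.0070310) / ln(0.0070310/0.072240)
  = ln(0.00713583) / ln(0.0973283)
  = -4.94263 / -2.32967 ≈ 2.12160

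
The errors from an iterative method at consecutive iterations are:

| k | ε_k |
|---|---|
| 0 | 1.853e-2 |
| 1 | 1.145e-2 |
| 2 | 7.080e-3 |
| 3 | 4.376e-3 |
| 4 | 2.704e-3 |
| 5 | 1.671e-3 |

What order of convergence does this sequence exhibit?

1

Consecutive ratios: ε_5/ε_4 = 1.671e-3/2.704e-3 = 0.617973, ε_4/ε_3 = 2.704e-3/4.376e-3 = 0.617916.
p ≈ ln(0.617973)/ln(0.617916) = -0.4813/-0.4814 ≈ 1.00.
So the convergence is linear (order 1).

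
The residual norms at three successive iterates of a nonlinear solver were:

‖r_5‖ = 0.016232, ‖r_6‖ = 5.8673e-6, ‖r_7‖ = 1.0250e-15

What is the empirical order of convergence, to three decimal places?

p ≈ ln(‖r_7‖/‖r_6‖) / ln(‖r_6‖/‖r_5‖)
  = ln(1.0250e-15/5.8673e-6) / ln(5.8673e-6/0.016232)
  = ln(1.74697e-10) / ln(0.000361465)
  = -22.467968 / -7.925345 ≈ 2.834951

2.835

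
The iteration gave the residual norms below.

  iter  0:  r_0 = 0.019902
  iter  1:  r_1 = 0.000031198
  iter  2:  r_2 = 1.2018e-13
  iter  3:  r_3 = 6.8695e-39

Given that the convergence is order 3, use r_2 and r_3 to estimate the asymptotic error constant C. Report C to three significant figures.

C ≈ r_3 / r_2^3
  = 6.8695e-39 / (1.2018e-13)^3
  = 6.8695e-39 / 1.73579e-39 ≈ 3.9576

3.96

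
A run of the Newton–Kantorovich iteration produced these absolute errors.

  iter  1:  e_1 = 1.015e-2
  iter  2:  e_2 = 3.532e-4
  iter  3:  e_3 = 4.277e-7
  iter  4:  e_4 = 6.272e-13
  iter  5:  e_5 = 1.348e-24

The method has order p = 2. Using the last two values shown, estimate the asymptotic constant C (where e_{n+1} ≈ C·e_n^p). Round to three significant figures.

3.43

C ≈ e_5 / e_4^2
  = 1.348e-24 / (6.272e-13)^2
  = 1.348e-24 / 3.9338e-25 ≈ 3.4267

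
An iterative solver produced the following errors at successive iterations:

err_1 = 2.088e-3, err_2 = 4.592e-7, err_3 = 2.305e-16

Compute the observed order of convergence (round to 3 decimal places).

p ≈ ln(err_3/err_2) / ln(err_2/err_1)
  = ln(2.305e-16/4.592e-7) / ln(4.592e-7/2.088e-3)
  = ln(5.0196e-10) / ln(0.000219923)
  = -21.412501 / -8.422233 ≈ 2.542378

2.542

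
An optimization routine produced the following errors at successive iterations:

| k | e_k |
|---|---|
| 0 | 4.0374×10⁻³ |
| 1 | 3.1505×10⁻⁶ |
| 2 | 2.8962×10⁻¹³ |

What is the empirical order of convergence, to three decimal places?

2.264

p ≈ ln(e_2/e_1) / ln(e_1/e_0)
  = ln(2.8962×10⁻¹³/3.1505×10⁻⁶) / ln(3.1505×10⁻⁶/4.0374×10⁻³)
  = ln(9.19283e-08) / ln(0.000780329)
  = -16.202257 / -7.155795 ≈ 2.264215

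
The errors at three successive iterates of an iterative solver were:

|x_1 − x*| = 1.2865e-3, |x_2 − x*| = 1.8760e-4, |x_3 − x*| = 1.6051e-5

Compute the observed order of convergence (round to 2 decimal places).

1.28

p ≈ ln(|x_3 − x*|/|x_2 − x*|) / ln(|x_2 − x*|/|x_1 − x*|)
  = ln(1.6051e-5/1.8760e-4) / ln(1.8760e-4/1.2865e-3)
  = ln(0.0855597) / ln(0.145822)
  = -2.45854 / -1.92537 ≈ 1.27692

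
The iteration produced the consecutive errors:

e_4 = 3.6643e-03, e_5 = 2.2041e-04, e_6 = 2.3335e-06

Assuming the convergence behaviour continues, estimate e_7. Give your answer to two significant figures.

1.5e-9

First estimate the order: p ≈ ln(e_6/e_5) / ln(e_5/e_4) = ln(2.3335e-06/2.2041e-04)/ln(2.2041e-04/3.6643e-03) = ln(0.0105871)/ln(0.0601506) ≈ 1.6180.
Then e_7 ≈ e_6·(e_6/e_5)^p = 2.3335e-06·(0.0105871)^1.6180 = 2.3335e-06·0.000636926 ≈ 1.486e-09.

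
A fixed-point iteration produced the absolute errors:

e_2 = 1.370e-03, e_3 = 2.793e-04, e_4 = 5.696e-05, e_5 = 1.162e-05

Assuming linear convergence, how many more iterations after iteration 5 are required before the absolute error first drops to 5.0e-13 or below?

Rate ρ ≈ e_5/e_4 = 1.162e-05/5.696e-05 = 0.2040.
After j more steps, e_{5+j} ≈ 1.162e-05·ρ^j; need ρ^j ≤ 5.0e-13/1.162e-05 = 4.30293e-08.
j ≥ ln(4.30293e-08)/ln(0.2040) = -16.9614/-1.58964 = 10.670.
So 11 more iterations are needed.

11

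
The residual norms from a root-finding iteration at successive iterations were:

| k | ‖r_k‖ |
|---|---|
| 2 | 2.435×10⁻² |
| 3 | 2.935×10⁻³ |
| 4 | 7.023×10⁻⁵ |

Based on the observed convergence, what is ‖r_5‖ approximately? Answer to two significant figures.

First estimate the order: p ≈ ln(‖r_4‖/‖r_3‖) / ln(‖r_3‖/‖r_2‖) = ln(7.023×10⁻⁵/2.935×10⁻³)/ln(2.935×10⁻³/2.435×10⁻²) = ln(0.0239284)/ln(0.120534) ≈ 1.7642.
Then ‖r_5‖ ≈ ‖r_4‖·(‖r_4‖/‖r_3‖)^p = 7.023×10⁻⁵·(0.0239284)^1.7642 = 7.023×10⁻⁵·0.00138064 ≈ 9.696e-08.

9.7e-8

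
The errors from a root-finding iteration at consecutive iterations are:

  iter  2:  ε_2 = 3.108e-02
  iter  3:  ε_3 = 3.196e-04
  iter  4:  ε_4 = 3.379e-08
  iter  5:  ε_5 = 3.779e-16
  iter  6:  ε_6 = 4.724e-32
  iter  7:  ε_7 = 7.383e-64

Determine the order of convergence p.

Consecutive ratios: ε_7/ε_6 = 7.383e-64/4.724e-32 = 1.56287e-32, ε_6/ε_5 = 4.724e-32/3.779e-16 = 1.25007e-16.
p ≈ ln(1.56287e-32)/ln(1.25007e-16) = -73.2362/-36.6182 ≈ 2.00.
So the convergence is quadratic (order 2).

2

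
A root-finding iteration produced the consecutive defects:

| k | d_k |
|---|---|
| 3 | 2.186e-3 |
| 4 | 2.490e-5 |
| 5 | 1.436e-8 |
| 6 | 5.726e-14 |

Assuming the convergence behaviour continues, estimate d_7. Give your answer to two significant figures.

First estimate the order: p ≈ ln(d_6/d_5) / ln(d_5/d_4) = ln(5.726e-14/1.436e-8)/ln(1.436e-8/2.490e-5) = ln(3.98747e-06)/ln(0.000576707) ≈ 1.6669.
Then d_7 ≈ d_6·(d_6/d_5)^p = 5.726e-14·(3.98747e-06)^1.6669 = 5.726e-14·9.99776e-10 ≈ 5.725e-23.

5.7e-23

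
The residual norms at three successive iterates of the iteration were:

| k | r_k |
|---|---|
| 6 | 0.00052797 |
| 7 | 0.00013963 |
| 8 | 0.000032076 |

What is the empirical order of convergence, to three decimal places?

1.106

p ≈ ln(r_8/r_7) / ln(r_7/r_6)
  = ln(0.000032076/0.00013963) / ln(0.00013963/0.00052797)
  = ln(0.229721) / ln(0.264466)
  = -1.470890 / -1.330043 ≈ 1.105897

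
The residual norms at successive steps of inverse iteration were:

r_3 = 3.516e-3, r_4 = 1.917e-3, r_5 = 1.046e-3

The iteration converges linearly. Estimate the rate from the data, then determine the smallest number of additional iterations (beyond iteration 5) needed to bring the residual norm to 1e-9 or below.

Rate ρ ≈ r_5/r_4 = 1.046e-3/1.917e-3 = 0.5456.
After j more steps, r_{5+j} ≈ 1.046e-3·ρ^j; need ρ^j ≤ 1e-9/1.046e-3 = 9.56023e-07.
j ≥ ln(9.56023e-07)/ln(0.5456) = -13.8605/-0.60587 = 22.877.
So 23 more iterations are needed.

23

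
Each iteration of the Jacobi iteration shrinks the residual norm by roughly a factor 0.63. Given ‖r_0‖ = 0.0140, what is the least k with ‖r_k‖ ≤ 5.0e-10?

38

After k steps, ‖r_k‖ ≈ 0.0140·0.63^k.
Need 0.63^k ≤ 5.0e-10/0.0140 = 3.57143e-08.
k ≥ ln(3.57143e-08)/ln(0.63) = -17.1477/-0.46204 = 37.113.
Smallest integer k = 38.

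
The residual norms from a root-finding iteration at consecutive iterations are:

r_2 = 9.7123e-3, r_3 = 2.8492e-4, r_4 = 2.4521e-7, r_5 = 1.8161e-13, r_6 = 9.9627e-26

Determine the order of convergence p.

Consecutive ratios: r_6/r_5 = 9.9627e-26/1.8161e-13 = 5.48577e-13, r_5/r_4 = 1.8161e-13/2.4521e-7 = 7.4063e-07.
p ≈ ln(5.48577e-13)/ln(7.4063e-07) = -28.2314/-14.1158 ≈ 2.00.
So the convergence is quadratic (order 2).

2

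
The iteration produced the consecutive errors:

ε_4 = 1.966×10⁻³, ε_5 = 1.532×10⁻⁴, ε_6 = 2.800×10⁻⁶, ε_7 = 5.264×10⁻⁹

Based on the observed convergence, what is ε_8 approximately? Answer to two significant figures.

First estimate the order: p ≈ ln(ε_7/ε_6) / ln(ε_6/ε_5) = ln(5.264×10⁻⁹/2.800×10⁻⁶)/ln(2.800×10⁻⁶/1.532×10⁻⁴) = ln(0.00188)/ln(0.0182768) ≈ 1.5683.
Then ε_8 ≈ ε_7·(ε_7/ε_6)^p = 5.264×10⁻⁹·(0.00188)^1.5683 = 5.264×10⁻⁹·5.3096e-05 ≈ 2.795e-13.

2.8e-13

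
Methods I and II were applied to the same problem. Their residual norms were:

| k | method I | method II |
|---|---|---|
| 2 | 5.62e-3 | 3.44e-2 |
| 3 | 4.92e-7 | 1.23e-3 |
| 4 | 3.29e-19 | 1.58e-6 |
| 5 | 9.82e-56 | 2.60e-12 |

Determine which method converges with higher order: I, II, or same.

Method I: p ≈ ln(9.82e-56/3.29e-19)/ln(3.29e-19/4.92e-7) ≈ 3.00.
Method II: p ≈ ln(2.60e-12/1.58e-6)/ln(1.58e-6/1.23e-3) ≈ 2.00.
Method I has the higher order (≈3.0 vs ≈2.0).

I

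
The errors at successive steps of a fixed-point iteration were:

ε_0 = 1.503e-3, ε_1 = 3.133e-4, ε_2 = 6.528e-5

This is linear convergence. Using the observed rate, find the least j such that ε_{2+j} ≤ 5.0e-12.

11

Rate ρ ≈ ε_2/ε_1 = 6.528e-5/3.133e-4 = 0.2084.
After j more steps, ε_{2+j} ≈ 6.528e-5·ρ^j; need ρ^j ≤ 5.0e-12/6.528e-5 = 7.65931e-08.
j ≥ ln(7.65931e-08)/ln(0.2084) = -16.3848/-1.56830 = 10.447.
So 11 more iterations are needed.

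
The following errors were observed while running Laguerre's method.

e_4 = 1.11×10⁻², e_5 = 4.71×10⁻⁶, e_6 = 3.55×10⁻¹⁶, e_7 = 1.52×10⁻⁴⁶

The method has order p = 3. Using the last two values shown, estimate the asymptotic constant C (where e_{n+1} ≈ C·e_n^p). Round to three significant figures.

3.40

C ≈ e_7 / e_6^3
  = 1.52×10⁻⁴⁶ / (3.55×10⁻¹⁶)^3
  = 1.52×10⁻⁴⁶ / 4.47389e-47 ≈ 3.3975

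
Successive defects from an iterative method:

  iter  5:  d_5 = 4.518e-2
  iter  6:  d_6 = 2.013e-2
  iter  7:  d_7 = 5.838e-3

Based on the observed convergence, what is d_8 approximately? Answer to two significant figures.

First estimate the order: p ≈ ln(d_7/d_6) / ln(d_6/d_5) = ln(5.838e-3/2.013e-2)/ln(2.013e-2/4.518e-2) = ln(0.290015)/ln(0.445551) ≈ 1.5311.
Then d_8 ≈ d_7·(d_7/d_6)^p = 5.838e-3·(0.290015)^1.5311 = 5.838e-3·0.150284 ≈ 0.0008774.

8.8e-4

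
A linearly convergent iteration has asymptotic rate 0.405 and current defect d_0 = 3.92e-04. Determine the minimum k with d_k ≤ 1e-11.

20

After k steps, d_k ≈ 3.92e-04·0.405^k.
Need 0.405^k ≤ 1e-11/3.92e-04 = 2.55102e-08.
k ≥ ln(2.55102e-08)/ln(0.405) = -17.4842/-0.90387 = 19.344.
Smallest integer k = 20.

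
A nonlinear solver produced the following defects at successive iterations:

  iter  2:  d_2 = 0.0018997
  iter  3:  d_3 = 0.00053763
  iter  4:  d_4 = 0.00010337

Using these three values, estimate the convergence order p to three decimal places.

p ≈ ln(d_4/d_3) / ln(d_3/d_2)
  = ln(0.00010337/0.00053763) / ln(0.00053763/0.0018997)
  = ln(0.19227) / ln(0.283008)
  = -1.648855 / -1.262280 ≈ 1.306251

1.306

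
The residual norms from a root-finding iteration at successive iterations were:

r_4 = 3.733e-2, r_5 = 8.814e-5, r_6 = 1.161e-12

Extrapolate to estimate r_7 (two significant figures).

2.7e-36

First estimate the order: p ≈ ln(r_6/r_5) / ln(r_5/r_4) = ln(1.161e-12/8.814e-5)/ln(8.814e-5/3.733e-2) = ln(1.31722e-08)/ln(0.0023611) ≈ 2.9999.
Then r_7 ≈ r_6·(r_6/r_5)^p = 1.161e-12·(1.31722e-08)^2.9999 = 1.161e-12·2.28962e-24 ≈ 2.658e-36.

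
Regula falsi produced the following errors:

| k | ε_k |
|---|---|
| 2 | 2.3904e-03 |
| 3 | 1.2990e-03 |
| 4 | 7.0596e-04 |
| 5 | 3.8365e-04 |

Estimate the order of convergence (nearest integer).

1

Consecutive ratios: ε_5/ε_4 = 3.8365e-04/7.0596e-04 = 0.543444, ε_4/ε_3 = 7.0596e-04/1.2990e-03 = 0.543464.
p ≈ ln(0.543444)/ln(0.543464) = -0.6098/-0.6098 ≈ 1.00.
So the convergence is linear (order 1).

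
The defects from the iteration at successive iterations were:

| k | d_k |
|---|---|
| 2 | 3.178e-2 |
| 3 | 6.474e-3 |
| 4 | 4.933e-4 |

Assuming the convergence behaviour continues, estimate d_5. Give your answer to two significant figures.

First estimate the order: p ≈ ln(d_4/d_3) / ln(d_3/d_2) = ln(4.933e-4/6.474e-3)/ln(6.474e-3/3.178e-2) = ln(0.0761971)/ln(0.203713) ≈ 1.6181.
Then d_5 ≈ d_4·(d_4/d_3)^p = 4.933e-4·(0.0761971)^1.6181 = 4.933e-4·0.015519 ≈ 7.656e-06.

7.7e-6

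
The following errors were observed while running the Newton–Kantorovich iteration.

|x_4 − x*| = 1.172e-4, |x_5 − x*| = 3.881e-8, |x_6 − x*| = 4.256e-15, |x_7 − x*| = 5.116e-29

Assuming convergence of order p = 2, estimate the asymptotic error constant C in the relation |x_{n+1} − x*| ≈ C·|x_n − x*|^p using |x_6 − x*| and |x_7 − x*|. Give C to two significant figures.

C ≈ |x_7 − x*| / |x_6 − x*|^2
  = 5.116e-29 / (4.256e-15)^2
  = 5.116e-29 / 1.81135e-29 ≈ 2.8244

2.8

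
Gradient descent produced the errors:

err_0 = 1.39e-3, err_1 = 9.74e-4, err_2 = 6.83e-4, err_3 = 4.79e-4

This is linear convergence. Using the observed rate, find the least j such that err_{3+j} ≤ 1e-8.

Rate ρ ≈ err_3/err_2 = 4.79e-4/6.83e-4 = 0.7013.
After j more steps, err_{3+j} ≈ 4.79e-4·ρ^j; need ρ^j ≤ 1e-8/4.79e-4 = 2.08768e-05.
j ≥ ln(2.08768e-05)/ln(0.7013) = -10.7769/-0.35482 = 30.373.
So 31 more iterations are needed.

31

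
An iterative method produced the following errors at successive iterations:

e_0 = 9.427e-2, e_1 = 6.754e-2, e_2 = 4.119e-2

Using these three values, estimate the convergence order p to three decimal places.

1.483

p ≈ ln(e_2/e_1) / ln(e_1/e_0)
  = ln(4.119e-2/6.754e-2) / ln(6.754e-2/9.427e-2)
  = ln(0.609861) / ln(0.716453)
  = -0.494524 / -0.333443 ≈ 1.483084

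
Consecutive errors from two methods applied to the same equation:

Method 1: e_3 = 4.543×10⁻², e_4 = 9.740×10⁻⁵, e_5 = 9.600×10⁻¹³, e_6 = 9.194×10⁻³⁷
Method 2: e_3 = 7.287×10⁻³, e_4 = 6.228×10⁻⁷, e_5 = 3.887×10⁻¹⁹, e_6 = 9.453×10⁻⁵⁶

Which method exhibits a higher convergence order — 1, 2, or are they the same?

Method 1: p ≈ ln(9.194×10⁻³⁷/9.600×10⁻¹³)/ln(9.600×10⁻¹³/9.740×10⁻⁵) ≈ 3.00.
Method 2: p ≈ ln(9.453×10⁻⁵⁶/3.887×10⁻¹⁹)/ln(3.887×10⁻¹⁹/6.228×10⁻⁷) ≈ 3.00.
Both orders ≈ 3.0 — effectively the same.

same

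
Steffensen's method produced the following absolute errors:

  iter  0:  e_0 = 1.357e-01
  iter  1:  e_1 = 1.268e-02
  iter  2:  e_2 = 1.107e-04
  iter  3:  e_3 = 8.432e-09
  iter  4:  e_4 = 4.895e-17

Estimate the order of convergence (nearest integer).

Consecutive ratios: e_4/e_3 = 4.895e-17/8.432e-09 = 5.80527e-09, e_3/e_2 = 8.432e-09/1.107e-04 = 7.61698e-05.
p ≈ ln(5.80527e-09)/ln(7.61698e-05) = -18.9645/-9.4825 ≈ 2.00.
So the convergence is quadratic (order 2).

2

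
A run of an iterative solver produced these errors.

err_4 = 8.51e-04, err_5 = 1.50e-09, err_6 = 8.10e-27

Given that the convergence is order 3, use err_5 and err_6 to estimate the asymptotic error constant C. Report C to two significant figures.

C ≈ err_6 / err_5^3
  = 8.10e-27 / (1.50e-09)^3
  = 8.10e-27 / 3.375e-27 ≈ 2.4

2.4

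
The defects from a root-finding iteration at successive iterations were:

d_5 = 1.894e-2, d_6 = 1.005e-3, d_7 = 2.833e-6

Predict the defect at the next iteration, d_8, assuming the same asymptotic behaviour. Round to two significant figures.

2.3e-11

First estimate the order: p ≈ ln(d_7/d_6) / ln(d_6/d_5) = ln(2.833e-6/1.005e-3)/ln(1.005e-3/1.894e-2) = ln(0.00281891)/ln(0.0530623) ≈ 1.9996.
Then d_8 ≈ d_7·(d_7/d_6)^p = 2.833e-6·(0.00281891)^1.9996 = 2.833e-6·7.96494e-06 ≈ 2.256e-11.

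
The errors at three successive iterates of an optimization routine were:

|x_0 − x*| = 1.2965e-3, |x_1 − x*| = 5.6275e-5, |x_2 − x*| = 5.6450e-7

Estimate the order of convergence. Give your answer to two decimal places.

1.47

p ≈ ln(|x_2 − x*|/|x_1 − x*|) / ln(|x_1 − x*|/|x_0 − x*|)
  = ln(5.6450e-7/5.6275e-5) / ln(5.6275e-5/1.2965e-3)
  = ln(0.0100311) / ln(0.0434053)
  = -4.60207 / -3.13717 ≈ 1.46695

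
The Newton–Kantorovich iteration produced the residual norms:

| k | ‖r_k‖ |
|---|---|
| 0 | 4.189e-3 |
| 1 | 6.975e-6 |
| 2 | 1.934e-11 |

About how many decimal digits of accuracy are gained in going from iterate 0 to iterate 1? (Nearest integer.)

Digits gained ≈ log₁₀(‖r_0‖/‖r_1‖) = log₁₀(4.189e-3/6.975e-6) = log₁₀(600.573) ≈ 2.779.

3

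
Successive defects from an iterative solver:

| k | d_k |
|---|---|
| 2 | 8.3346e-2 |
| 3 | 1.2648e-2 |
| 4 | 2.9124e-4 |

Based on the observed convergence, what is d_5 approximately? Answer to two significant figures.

1.5e-7

First estimate the order: p ≈ ln(d_4/d_3) / ln(d_3/d_2) = ln(2.9124e-4/1.2648e-2)/ln(1.2648e-2/8.3346e-2) = ln(0.0230266)/ln(0.151753) ≈ 2.0001.
Then d_5 ≈ d_4·(d_4/d_3)^p = 2.9124e-4·(0.0230266)^2.0001 = 2.9124e-4·0.000530024 ≈ 1.544e-07.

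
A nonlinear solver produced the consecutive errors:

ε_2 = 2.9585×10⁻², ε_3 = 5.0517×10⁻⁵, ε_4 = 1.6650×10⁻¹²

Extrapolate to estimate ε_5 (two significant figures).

First estimate the order: p ≈ ln(ε_4/ε_3) / ln(ε_3/ε_2) = ln(1.6650×10⁻¹²/5.0517×10⁻⁵)/ln(5.0517×10⁻⁵/2.9585×10⁻²) = ln(3.29592e-08)/ln(0.00170752) ≈ 2.7034.
Then ε_5 ≈ ε_4·(ε_4/ε_3)^p = 1.6650×10⁻¹²·(3.29592e-08)^2.7034 = 1.6650×10⁻¹²·5.93059e-21 ≈ 9.874e-33.

9.9e-33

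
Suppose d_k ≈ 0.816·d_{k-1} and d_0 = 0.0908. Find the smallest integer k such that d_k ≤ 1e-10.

102

After k steps, d_k ≈ 0.0908·0.816^k.
Need 0.816^k ≤ 1e-10/0.0908 = 1.10132e-09.
k ≥ ln(1.10132e-09)/ln(0.816) = -20.6268/-0.20334 = 101.440.
Smallest integer k = 102.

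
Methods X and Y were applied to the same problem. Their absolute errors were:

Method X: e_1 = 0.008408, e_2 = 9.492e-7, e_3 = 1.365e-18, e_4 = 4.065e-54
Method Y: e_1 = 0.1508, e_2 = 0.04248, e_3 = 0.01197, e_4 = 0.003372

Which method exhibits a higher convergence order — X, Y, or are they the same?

Method X: p ≈ ln(4.065e-54/1.365e-18)/ln(1.365e-18/9.492e-7) ≈ 3.00.
Method Y: p ≈ ln(0.003372/0.01197)/ln(0.01197/0.04248) ≈ 1.00.
Method X has the higher order (≈3.0 vs ≈1.0).

X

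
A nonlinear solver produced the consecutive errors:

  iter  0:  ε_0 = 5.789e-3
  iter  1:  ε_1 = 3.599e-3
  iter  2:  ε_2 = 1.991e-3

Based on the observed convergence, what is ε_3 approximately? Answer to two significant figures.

9.5e-4

First estimate the order: p ≈ ln(ε_2/ε_1) / ln(ε_1/ε_0) = ln(1.991e-3/3.599e-3)/ln(3.599e-3/5.789e-3) = ln(0.553209)/ln(0.621696) ≈ 1.2456.
Then ε_3 ≈ ε_2·(ε_2/ε_1)^p = 1.991e-3·(0.553209)^1.2456 = 1.991e-3·0.478347 ≈ 0.0009524.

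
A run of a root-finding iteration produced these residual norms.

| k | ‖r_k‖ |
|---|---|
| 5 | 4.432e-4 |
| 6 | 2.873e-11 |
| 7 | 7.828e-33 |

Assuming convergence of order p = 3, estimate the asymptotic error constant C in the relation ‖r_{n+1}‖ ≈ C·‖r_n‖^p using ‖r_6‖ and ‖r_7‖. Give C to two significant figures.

C ≈ ‖r_7‖ / ‖r_6‖^3
  = 7.828e-33 / (2.873e-11)^3
  = 7.828e-33 / 2.37141e-32 ≈ 0.3301

0.33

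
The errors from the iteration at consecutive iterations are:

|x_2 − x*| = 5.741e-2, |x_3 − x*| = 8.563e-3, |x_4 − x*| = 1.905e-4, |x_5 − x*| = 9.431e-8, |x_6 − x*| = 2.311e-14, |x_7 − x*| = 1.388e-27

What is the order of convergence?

2

Consecutive ratios: |x_7 − x*|/|x_6 − x*| = 1.388e-27/2.311e-14 = 6.00606e-14, |x_6 − x*|/|x_5 − x*| = 2.311e-14/9.431e-8 = 2.45043e-07.
p ≈ ln(6.00606e-14)/ln(2.45043e-07) = -30.4434/-15.2218 ≈ 2.00.
So the convergence is quadratic (order 2).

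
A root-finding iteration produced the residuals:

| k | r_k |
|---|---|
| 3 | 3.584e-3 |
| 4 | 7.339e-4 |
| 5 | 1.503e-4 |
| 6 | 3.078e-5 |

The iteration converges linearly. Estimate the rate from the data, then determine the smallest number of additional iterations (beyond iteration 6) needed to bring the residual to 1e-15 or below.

Rate ρ ≈ r_6/r_5 = 3.078e-5/1.503e-4 = 0.2048.
After j more steps, r_{6+j} ≈ 3.078e-5·ρ^j; need ρ^j ≤ 1e-15/3.078e-5 = 3.24886e-11.
j ≥ ln(3.24886e-11)/ln(0.2048) = -24.1501/-1.58572 = 15.230.
So 16 more iterations are needed.

16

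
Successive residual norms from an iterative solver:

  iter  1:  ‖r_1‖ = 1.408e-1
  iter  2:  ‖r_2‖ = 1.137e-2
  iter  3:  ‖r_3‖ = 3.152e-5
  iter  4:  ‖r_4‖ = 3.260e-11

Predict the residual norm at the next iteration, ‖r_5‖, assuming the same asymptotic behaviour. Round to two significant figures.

First estimate the order: p ≈ ln(‖r_4‖/‖r_3‖) / ln(‖r_3‖/‖r_2‖) = ln(3.260e-11/3.152e-5)/ln(3.152e-5/1.137e-2) = ln(1.03426e-06)/ln(0.00277221) ≈ 2.3406.
Then ‖r_5‖ ≈ ‖r_4‖·(‖r_4‖/‖r_3‖)^p = 3.260e-11·(1.03426e-06)^2.3406 = 3.260e-11·9.78684e-15 ≈ 3.191e-25.

3.2e-25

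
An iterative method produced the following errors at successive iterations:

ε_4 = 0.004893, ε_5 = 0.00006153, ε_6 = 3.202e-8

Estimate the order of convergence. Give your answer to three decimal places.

1.728

p ≈ ln(ε_6/ε_5) / ln(ε_5/ε_4)
  = ln(3.202e-8/0.00006153) / ln(0.00006153/0.004893)
  = ln(0.000520397) / ln(0.0125751)
  = -7.560919 / -4.376037 ≈ 1.727801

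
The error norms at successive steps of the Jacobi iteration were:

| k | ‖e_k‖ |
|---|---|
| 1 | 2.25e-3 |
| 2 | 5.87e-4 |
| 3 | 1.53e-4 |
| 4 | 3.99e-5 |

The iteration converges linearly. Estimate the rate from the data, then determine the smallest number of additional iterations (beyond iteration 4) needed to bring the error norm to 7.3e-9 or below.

7

Rate ρ ≈ ‖e_4‖/‖e_3‖ = 3.99e-5/1.53e-4 = 0.2608.
After j more steps, ‖e_{4+j}‖ ≈ 3.99e-5·ρ^j; need ρ^j ≤ 7.3e-9/3.99e-5 = 0.000182957.
j ≥ ln(0.000182957)/ln(0.2608) = -8.6063/-1.34400 = 6.403.
So 7 more iterations are needed.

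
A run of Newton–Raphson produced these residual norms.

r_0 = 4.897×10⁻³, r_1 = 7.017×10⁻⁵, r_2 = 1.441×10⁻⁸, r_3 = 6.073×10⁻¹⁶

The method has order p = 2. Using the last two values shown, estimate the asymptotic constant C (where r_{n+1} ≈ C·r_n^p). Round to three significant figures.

2.92

C ≈ r_3 / r_2^2
  = 6.073×10⁻¹⁶ / (1.441×10⁻⁸)^2
  = 6.073×10⁻¹⁶ / 2.07648e-16 ≈ 2.9247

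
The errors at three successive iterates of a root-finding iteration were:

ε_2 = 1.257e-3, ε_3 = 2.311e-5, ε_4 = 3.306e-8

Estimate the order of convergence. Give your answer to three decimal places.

p ≈ ln(ε_4/ε_3) / ln(ε_3/ε_2)
  = ln(3.306e-8/2.311e-5) / ln(2.311e-5/1.257e-3)
  = ln(0.00143055) / ln(0.018385)
  = -6.549696 / -3.996220 ≈ 1.638973

1.639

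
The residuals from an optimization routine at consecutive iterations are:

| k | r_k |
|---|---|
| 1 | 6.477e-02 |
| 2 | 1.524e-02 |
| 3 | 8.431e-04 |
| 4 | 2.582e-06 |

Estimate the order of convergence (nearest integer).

Consecutive ratios: r_4/r_3 = 2.582e-06/8.431e-04 = 0.00306251, r_3/r_2 = 8.431e-04/1.524e-02 = 0.0553215.
p ≈ ln(0.00306251)/ln(0.0553215) = -5.7885/-2.8946 ≈ 2.00.
So the convergence is quadratic (order 2).

2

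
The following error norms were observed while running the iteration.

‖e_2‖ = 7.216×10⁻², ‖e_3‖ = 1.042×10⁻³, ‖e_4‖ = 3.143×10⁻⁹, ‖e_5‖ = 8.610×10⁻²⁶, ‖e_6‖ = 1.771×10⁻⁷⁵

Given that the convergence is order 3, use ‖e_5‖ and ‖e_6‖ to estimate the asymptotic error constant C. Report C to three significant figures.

C ≈ ‖e_6‖ / ‖e_5‖^3
  = 1.771×10⁻⁷⁵ / (8.610×10⁻²⁶)^3
  = 1.771×10⁻⁷⁵ / 6.38277e-76 ≈ 2.7747

2.77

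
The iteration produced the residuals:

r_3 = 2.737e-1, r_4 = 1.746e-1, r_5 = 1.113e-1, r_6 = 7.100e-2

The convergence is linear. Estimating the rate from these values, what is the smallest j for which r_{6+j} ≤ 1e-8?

36

Rate ρ ≈ r_6/r_5 = 7.100e-2/1.113e-1 = 0.6379.
After j more steps, r_{6+j} ≈ 7.100e-2·ρ^j; need ρ^j ≤ 1e-8/7.100e-2 = 1.40845e-07.
j ≥ ln(1.40845e-07)/ln(0.6379) = -15.7756/-0.44957 = 35.090.
So 36 more iterations are needed.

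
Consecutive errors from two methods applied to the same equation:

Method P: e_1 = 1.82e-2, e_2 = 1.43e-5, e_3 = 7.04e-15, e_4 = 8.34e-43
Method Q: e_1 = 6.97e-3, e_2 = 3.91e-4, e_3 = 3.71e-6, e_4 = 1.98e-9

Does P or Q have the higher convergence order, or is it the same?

Method P: p ≈ ln(8.34e-43/7.04e-15)/ln(7.04e-15/1.43e-5) ≈ 3.00.
Method Q: p ≈ ln(1.98e-9/3.71e-6)/ln(3.71e-6/3.91e-4) ≈ 1.62.
Method P has the higher order (≈3.0 vs ≈1.6).

P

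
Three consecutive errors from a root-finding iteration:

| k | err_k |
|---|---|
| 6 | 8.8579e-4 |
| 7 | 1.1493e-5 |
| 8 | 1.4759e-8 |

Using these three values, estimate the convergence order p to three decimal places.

1.532

p ≈ ln(err_8/err_7) / ln(err_7/err_6)
  = ln(1.4759e-8/1.1493e-5) / ln(1.1493e-5/8.8579e-4)
  = ln(0.00128417) / ln(0.0129749)
  = -6.657643 / -4.344739 ≈ 1.532346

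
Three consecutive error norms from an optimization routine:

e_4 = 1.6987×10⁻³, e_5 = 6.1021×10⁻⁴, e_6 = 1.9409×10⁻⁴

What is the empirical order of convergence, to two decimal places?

p ≈ ln(e_6/e_5) / ln(e_5/e_4)
  = ln(1.9409×10⁻⁴/6.1021×10⁻⁴) / ln(6.1021×10⁻⁴/1.6987×10⁻³)
  = ln(0.318071) / ln(0.359222)
  = -1.14548 / -1.02381 ≈ 1.11884

1.12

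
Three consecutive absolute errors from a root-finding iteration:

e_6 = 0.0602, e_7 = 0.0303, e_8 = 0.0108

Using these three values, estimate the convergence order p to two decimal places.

p ≈ ln(e_8/e_7) / ln(e_7/e_6)
  = ln(0.0108/0.0303) / ln(0.0303/0.0602)
  = ln(0.356436) / ln(0.503322)
  = -1.03160 / -0.68653 ≈ 1.50263

1.50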